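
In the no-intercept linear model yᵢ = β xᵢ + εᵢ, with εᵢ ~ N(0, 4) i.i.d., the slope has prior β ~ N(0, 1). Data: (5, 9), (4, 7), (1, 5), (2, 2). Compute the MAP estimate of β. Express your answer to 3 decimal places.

β̂_MAP = 1.640

log p(β | y) = −Σ(yᵢ − βxᵢ)²/(2·4) − β²/(2·1) + const.
Setting the derivative to zero: Σxᵢ(yᵢ − βxᵢ)/4 − β/1 = 0, so β = Σxᵢyᵢ / (Σxᵢ² + σ²/τ²).
Σxᵢyᵢ = 5·9 + 4·7 + 1·5 + 2·2 = 82; Σxᵢ² = 46; σ²/τ² = 4.
β̂_MAP = 82 / (46 + 4) = 82/50 ≈ 1.640.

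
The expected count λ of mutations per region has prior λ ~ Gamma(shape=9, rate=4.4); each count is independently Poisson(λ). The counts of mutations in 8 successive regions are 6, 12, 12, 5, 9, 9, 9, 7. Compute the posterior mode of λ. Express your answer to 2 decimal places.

Σxᵢ = 6+12+12+5+9+9+9+7 = 69, with n = 8.
Posterior ∝ λ^8e^(−4.4λ) · λ^69e^(−8λ) = λ^77e^(−12.4λ), i.e. Gamma(shape=78, rate=12.4).
The mode of a Gamma(a, b) with a ≥ 1 (shape–rate) is (a−1)/b = 77/12.4 ≈ 6.21.

λ̂_MAP = 6.21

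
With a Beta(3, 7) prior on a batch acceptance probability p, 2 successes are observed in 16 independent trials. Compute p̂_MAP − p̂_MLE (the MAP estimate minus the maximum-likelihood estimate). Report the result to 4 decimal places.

MAP − MLE = 0.0417

Posterior is Beta(5, 21); MAP = (5−1)/(26−2) = 4/24 ≈ 0.16667.
MLE ignores the prior: p̂_MLE = k/n = 2/16 ≈ 0.12500.
Difference = 4/24 − 2/16 = 1/24 ≈ 0.0417.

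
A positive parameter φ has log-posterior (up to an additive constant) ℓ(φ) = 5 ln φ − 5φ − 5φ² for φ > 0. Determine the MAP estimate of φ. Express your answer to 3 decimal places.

ℓ'(φ) = 5/φ − 5 − 10φ. Setting this to zero and multiplying by φ: 10φ² + 5φ − 5 = 0.
φ = (−5 + √(5² + 4·10·5)) / (2·10) = (−5 + √225) / 20 = (−5 + 15)/20 = 1/2.
ℓ''(φ) = −5/φ² − 10 < 0, confirming a maximum.

φ̂_MAP = 0.500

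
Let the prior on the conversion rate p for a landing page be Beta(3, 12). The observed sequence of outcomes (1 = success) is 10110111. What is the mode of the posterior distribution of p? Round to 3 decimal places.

p̂_MAP = 0.381

Prior: Beta(3, 12).
Data: 6 successes in 8 trials (from the sequence). The binomial likelihood contributes p^6(1−p)^2, so the posterior is Beta(3+6, 12+2) = Beta(9, 14).
For Beta(a, b) with a, b > 1 the mode is (a−1)/(a+b−2) = 8/21 ≈ 0.381.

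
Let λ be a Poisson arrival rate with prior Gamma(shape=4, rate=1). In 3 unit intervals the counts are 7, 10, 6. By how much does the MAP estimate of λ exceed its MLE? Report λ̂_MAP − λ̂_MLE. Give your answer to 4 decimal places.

MAP − MLE = -1.1667

Σxᵢ = 23. Posterior is Gamma(27, 4); MAP = (27−1)/4 = 26/4 ≈ 6.50000.
MLE = x̄ = 23/3 ≈ 7.66667.
Difference = 26/4 − 23/3 = -7/6 ≈ -1.1667.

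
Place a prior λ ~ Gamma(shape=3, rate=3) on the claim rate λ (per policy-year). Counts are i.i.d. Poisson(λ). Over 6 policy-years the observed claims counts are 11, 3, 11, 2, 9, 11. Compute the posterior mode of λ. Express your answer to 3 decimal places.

Σxᵢ = 11+3+11+2+9+11 = 47, with n = 6.
Posterior ∝ λ^2e^(−3λ) · λ^47e^(−6λ) = λ^49e^(−9λ), i.e. Gamma(shape=50, rate=9).
The mode of a Gamma(a, b) with a ≥ 1 (shape–rate) is (a−1)/b = 49/9 ≈ 5.444.

λ̂_MAP = 5.444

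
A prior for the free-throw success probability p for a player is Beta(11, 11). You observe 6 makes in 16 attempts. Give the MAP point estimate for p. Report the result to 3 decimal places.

Prior: Beta(11, 11).
Data: 6 successes in 16 trials. The binomial likelihood contributes p^6(1−p)^10, so the posterior is Beta(11+6, 11+10) = Beta(17, 21).
For Beta(a, b) with a, b > 1 the mode is (a−1)/(a+b−2) = 16/36 ≈ 0.444.

p̂_MAP = 0.444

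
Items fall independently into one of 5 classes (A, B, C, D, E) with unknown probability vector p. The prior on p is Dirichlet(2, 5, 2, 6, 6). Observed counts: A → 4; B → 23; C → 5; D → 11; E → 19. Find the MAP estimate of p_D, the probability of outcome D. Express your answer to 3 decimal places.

MAP estimate of p_D = 0.205

The posterior is Dirichlet(αᵢ + nᵢ) = Dirichlet(6, 28, 7, 17, 25).
For a Dirichlet(a₁,…,a_K) with all aᵢ > 1, the mode has j-th component (aⱼ − 1)/(Σaᵢ − K).
Here Σaᵢ = 83 and K = 5, so p_D = (17 − 1)/(83 − 5) = 16/78 ≈ 0.205.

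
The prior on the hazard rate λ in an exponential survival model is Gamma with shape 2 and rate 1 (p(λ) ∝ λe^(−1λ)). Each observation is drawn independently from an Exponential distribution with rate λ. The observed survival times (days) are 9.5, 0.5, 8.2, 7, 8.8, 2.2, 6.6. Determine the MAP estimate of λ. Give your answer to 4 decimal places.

λ̂_MAP = 0.1826

The Exponential(rate=λ) likelihood is ∝ λ^n e^(−λΣtᵢ). Here n = 7 and Σtᵢ = 9.5 + 0.5 + 8.2 + 7 + 8.8 + 2.2 + 6.6 = 42.8.
Posterior ∝ λe^(−1λ) · λ^7e^(−42.8λ) = λ^8e^(−43.8λ), i.e. Gamma(9, 43.8).
Mode = (a−1)/b = 8/43.8 ≈ 0.1826.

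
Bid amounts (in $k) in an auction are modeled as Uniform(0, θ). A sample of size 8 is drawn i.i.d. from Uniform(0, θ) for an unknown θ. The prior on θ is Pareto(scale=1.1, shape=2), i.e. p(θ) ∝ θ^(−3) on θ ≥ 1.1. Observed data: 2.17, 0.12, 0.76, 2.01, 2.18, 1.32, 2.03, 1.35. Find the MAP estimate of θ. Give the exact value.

θ̂_MAP = 2.18

The Uniform(0, θ) likelihood is θ^(−n) for θ ≥ max(xᵢ), zero otherwise. Here max(xᵢ) = 2.18.
Posterior ∝ θ^(−3) · θ^(−8) = θ^(−11) on θ ≥ max(1.1, 2.18) = 2.18.
This density is strictly decreasing in θ, so the posterior mode lies at the lower boundary of the support.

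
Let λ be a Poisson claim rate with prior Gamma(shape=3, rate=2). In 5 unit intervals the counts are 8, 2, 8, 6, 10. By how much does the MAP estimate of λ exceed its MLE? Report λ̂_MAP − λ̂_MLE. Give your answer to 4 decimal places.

MAP − MLE = -1.6571

Σxᵢ = 34. Posterior is Gamma(37, 7); MAP = (37−1)/7 = 36/7 ≈ 5.14286.
MLE = x̄ = 34/5 ≈ 6.80000.
Difference = 36/7 − 34/5 = -58/35 ≈ -1.6571.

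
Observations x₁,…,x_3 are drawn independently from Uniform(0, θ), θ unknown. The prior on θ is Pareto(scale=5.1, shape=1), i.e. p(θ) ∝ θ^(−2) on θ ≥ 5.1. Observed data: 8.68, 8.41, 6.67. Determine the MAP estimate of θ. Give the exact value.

The Uniform(0, θ) likelihood is θ^(−n) for θ ≥ max(xᵢ), zero otherwise. Here max(xᵢ) = 8.68.
Posterior ∝ θ^(−2) · θ^(−3) = θ^(−5) on θ ≥ max(5.1, 8.68) = 8.68.
This density is strictly decreasing in θ, so the posterior mode lies at the lower boundary of the support.

θ̂_MAP = 8.68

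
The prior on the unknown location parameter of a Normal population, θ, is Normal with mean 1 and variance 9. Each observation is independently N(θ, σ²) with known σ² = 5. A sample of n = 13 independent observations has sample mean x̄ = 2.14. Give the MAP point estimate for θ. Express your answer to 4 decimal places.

n = 13, x̄ = 2.14.
For a Normal prior and Normal likelihood with known variance, the posterior is Normal; its mode equals its mean, the precision-weighted average.
Prior precision 1/σ₀² = 1/9; data precision n/σ² = 13/5 = 2.6.
θ̂ = ((1/9)·1 + 2.6·2.14) / (1/9 + 2.6) = (12769/2250)/(122/45) = 12769/6100 ≈ 2.0933.

θ̂_MAP = 2.0933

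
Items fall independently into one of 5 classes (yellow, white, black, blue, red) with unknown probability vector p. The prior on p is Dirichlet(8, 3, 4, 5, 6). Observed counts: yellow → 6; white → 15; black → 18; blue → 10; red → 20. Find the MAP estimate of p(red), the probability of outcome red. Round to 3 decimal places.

The posterior is Dirichlet(αᵢ + nᵢ) = Dirichlet(14, 18, 22, 15, 26).
For a Dirichlet(a₁,…,a_K) with all aᵢ > 1, the mode has j-th component (aⱼ − 1)/(Σaᵢ − K).
Here Σaᵢ = 95 and K = 5, so p(red) = (26 − 1)/(95 − 5) = 25/90 ≈ 0.278.

MAP estimate of p(red) = 0.278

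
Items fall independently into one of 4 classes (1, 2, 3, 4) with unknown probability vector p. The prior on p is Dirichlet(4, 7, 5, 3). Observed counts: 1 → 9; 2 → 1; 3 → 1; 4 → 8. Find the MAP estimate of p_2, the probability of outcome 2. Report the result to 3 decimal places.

The posterior is Dirichlet(αᵢ + nᵢ) = Dirichlet(13, 8, 6, 11).
For a Dirichlet(a₁,…,a_K) with all aᵢ > 1, the mode has j-th component (aⱼ − 1)/(Σaᵢ − K).
Here Σaᵢ = 38 and K = 4, so p_2 = (8 − 1)/(38 − 4) = 7/34 ≈ 0.206.

MAP estimate: 0.206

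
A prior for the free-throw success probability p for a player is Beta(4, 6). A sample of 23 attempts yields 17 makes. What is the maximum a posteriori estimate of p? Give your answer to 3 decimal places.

Prior: Beta(4, 6).
Data: 17 successes in 23 trials. The binomial likelihood contributes p^17(1−p)^6, so the posterior is Beta(4+17, 6+6) = Beta(21, 12).
For Beta(a, b) with a, b > 1 the mode is (a−1)/(a+b−2) = 20/31 ≈ 0.645.

p̂_MAP = 0.645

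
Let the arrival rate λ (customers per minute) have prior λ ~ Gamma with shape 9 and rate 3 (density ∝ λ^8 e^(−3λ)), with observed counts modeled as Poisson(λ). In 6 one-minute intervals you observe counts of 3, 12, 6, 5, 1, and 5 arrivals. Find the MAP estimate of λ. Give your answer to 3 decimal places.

λ̂_MAP = 4.444

Σxᵢ = 3+12+6+5+1+5 = 32, with n = 6.
Posterior ∝ λ^8e^(−3λ) · λ^32e^(−6λ) = λ^40e^(−9λ), i.e. Gamma(shape=41, rate=9).
The mode of a Gamma(a, b) with a ≥ 1 (shape–rate) is (a−1)/b = 40/9 ≈ 4.444.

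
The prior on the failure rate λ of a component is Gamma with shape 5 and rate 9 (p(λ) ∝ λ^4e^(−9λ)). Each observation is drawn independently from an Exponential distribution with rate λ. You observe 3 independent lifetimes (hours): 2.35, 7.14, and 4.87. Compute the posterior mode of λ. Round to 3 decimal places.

λ̂_MAP = 0.300

The Exponential(rate=λ) likelihood is ∝ λ^n e^(−λΣtᵢ). Here n = 3 and Σtᵢ = 2.35 + 7.14 + 4.87 = 14.36.
Posterior ∝ λ^4e^(−9λ) · λ^3e^(−14.36λ) = λ^7e^(−23.36λ), i.e. Gamma(8, 23.36).
Mode = (a−1)/b = 7/23.36 ≈ 0.300.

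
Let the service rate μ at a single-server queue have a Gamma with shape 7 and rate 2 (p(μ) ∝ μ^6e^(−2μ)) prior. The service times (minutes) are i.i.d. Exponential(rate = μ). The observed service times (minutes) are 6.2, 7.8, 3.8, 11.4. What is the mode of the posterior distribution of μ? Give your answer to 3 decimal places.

μ̂_MAP = 0.321

The Exponential(rate=μ) likelihood is ∝ μ^n e^(−μΣtᵢ). Here n = 4 and Σtᵢ = 6.2 + 7.8 + 3.8 + 11.4 = 29.2.
Posterior ∝ μ^6e^(−2μ) · μ^4e^(−29.2μ) = μ^10e^(−31.2μ), i.e. Gamma(11, 31.2).
Mode = (a−1)/b = 10/31.2 ≈ 0.321.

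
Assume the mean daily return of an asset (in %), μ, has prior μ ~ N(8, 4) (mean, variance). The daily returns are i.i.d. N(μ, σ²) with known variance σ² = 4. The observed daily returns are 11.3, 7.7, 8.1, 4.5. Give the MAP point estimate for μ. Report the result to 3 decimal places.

n = 4; x̄ = (11.3 + 7.7 + 8.1 + 4.5)/4 = 31.6/4 = 7.9.
For a Normal prior and Normal likelihood with known variance, the posterior is Normal; its mode equals its mean, the precision-weighted average.
Prior precision 1/σ₀² = 1/4 = 0.25; data precision n/σ² = 4/4 = 1.
μ̂ = (0.25·8 + 1·7.9) / (0.25 + 1) = 9.9/1.25 = 7.920.

μ̂_MAP = 7.920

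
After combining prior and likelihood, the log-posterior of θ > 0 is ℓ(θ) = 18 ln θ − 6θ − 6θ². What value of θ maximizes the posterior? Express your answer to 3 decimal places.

ℓ'(θ) = 18/θ − 6 − 12θ. Setting this to zero and multiplying by θ: 12θ² + 6θ − 18 = 0.
θ = (−6 + √(6² + 4·12·18)) / (2·12) = (−6 + √900) / 24 = (−6 + 30)/24 = 1.
ℓ''(θ) = −18/θ² − 12 < 0, confirming a maximum.

θ̂_MAP = 1.000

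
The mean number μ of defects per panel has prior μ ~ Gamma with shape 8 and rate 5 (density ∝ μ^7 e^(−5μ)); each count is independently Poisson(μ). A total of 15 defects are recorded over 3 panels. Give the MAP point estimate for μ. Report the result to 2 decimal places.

Σxᵢ = 15, n = 3.
Posterior ∝ μ^7e^(−5μ) · μ^15e^(−3μ) = μ^22e^(−8μ), i.e. Gamma(shape=23, rate=8).
The mode of a Gamma(a, b) with a ≥ 1 (shape–rate) is (a−1)/b = 22/8 ≈ 2.75.

μ̂_MAP = 2.75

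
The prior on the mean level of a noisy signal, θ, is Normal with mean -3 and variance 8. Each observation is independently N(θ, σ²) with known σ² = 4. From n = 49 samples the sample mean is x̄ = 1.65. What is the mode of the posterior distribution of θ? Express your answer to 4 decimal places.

θ̂_MAP = 1.6030

n = 49, x̄ = 1.65.
For a Normal prior and Normal likelihood with known variance, the posterior is Normal; its mode equals its mean, the precision-weighted average.
Prior precision 1/σ₀² = 1/8 = 0.125; data precision n/σ² = 49/4 = 12.25.
θ̂ = (0.125·(-3) + 12.25·1.65) / (0.125 + 12.25) = 19.8375/12.375 = 529/330 ≈ 1.6030.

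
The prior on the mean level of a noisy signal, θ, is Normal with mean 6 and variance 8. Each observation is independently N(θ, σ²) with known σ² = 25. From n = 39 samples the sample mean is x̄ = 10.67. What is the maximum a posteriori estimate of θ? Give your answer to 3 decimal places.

θ̂_MAP = 10.324

n = 39, x̄ = 10.67.
For a Normal prior and Normal likelihood with known variance, the posterior is Normal; its mode equals its mean, the precision-weighted average.
Prior precision 1/σ₀² = 1/8 = 0.125; data precision n/σ² = 39/25 = 1.56.
θ̂ = (0.125·6 + 1.56·10.67) / (0.125 + 1.56) = 17.3952/1.685 = 86976/8425 ≈ 10.324.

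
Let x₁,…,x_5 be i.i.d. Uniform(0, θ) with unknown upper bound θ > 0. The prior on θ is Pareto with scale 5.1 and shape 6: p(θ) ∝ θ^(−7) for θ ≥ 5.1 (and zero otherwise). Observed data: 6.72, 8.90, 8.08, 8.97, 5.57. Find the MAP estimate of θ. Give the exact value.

θ̂_MAP = 8.97

The Uniform(0, θ) likelihood is θ^(−n) for θ ≥ max(xᵢ), zero otherwise. Here max(xᵢ) = 8.97.
Posterior ∝ θ^(−7) · θ^(−5) = θ^(−12) on θ ≥ max(5.1, 8.97) = 8.97.
This density is strictly decreasing in θ, so the posterior mode lies at the lower boundary of the support.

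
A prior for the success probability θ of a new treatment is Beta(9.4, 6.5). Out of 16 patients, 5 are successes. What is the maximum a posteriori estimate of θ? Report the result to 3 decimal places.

θ̂_MAP = 0.448

Prior: Beta(9.4, 6.5).
Data: 5 successes in 16 trials. The binomial likelihood contributes θ^5(1−θ)^11, so the posterior is Beta(9.4+5, 6.5+11) = Beta(14.4, 17.5).
For Beta(a, b) with a, b > 1 the mode is (a−1)/(a+b−2) = 13.4/29.9 ≈ 0.448.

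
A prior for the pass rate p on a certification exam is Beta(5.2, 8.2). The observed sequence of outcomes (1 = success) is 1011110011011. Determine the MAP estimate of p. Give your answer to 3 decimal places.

Prior: Beta(5.2, 8.2).
Data: 9 successes in 13 trials (from the sequence). The binomial likelihood contributes p^9(1−p)^4, so the posterior is Beta(5.2+9, 8.2+4) = Beta(14.2, 12.2).
For Beta(a, b) with a, b > 1 the mode is (a−1)/(a+b−2) = 13.2/24.4 ≈ 0.541.

p̂_MAP = 0.541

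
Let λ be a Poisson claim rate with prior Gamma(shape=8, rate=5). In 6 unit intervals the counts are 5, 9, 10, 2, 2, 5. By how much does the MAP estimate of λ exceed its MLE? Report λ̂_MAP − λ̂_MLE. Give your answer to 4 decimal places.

Σxᵢ = 33. Posterior is Gamma(41, 11); MAP = (41−1)/11 = 40/11 ≈ 3.63636.
MLE = x̄ = 33/6 ≈ 5.50000.
Difference = 40/11 − 33/6 = -41/22 ≈ -1.8636.

MAP − MLE = -1.8636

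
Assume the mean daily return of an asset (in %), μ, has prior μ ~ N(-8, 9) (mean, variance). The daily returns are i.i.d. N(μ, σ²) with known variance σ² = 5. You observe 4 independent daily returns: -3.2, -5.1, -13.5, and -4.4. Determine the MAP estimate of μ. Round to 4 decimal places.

n = 4; x̄ = ((-3.2) + (-5.1) + (-13.5) + (-4.4))/4 = -26.2/4 = -6.55.
For a Normal prior and Normal likelihood with known variance, the posterior is Normal; its mode equals its mean, the precision-weighted average.
Prior precision 1/σ₀² = 1/9; data precision n/σ² = 4/5 = 0.8.
μ̂ = ((1/9)·(-8) + 0.8·(-6.55)) / (1/9 + 0.8) = (-1379/225)/(41/45) = -1379/205 ≈ -6.7268.

μ̂_MAP = -6.7268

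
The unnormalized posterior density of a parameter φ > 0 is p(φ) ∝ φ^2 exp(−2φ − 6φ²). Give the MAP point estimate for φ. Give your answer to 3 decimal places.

ℓ'(φ) = 2/φ − 2 − 12φ. Setting this to zero and multiplying by φ: 12φ² + 2φ − 2 = 0.
φ = (−2 + √(2² + 4·12·2)) / (2·12) = (−2 + √100) / 24 = (−2 + 10)/24 = 1/3.
ℓ''(φ) = −2/φ² − 12 < 0, confirming a maximum.

φ̂_MAP = 0.333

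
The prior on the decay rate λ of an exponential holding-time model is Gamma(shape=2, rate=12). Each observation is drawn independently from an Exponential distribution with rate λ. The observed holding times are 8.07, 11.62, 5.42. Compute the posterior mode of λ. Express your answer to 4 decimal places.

The Exponential(rate=λ) likelihood is ∝ λ^n e^(−λΣtᵢ). Here n = 3 and Σtᵢ = 8.07 + 11.62 + 5.42 = 25.11.
Posterior ∝ λe^(−12λ) · λ^3e^(−25.11λ) = λ^4e^(−37.11λ), i.e. Gamma(5, 37.11).
Mode = (a−1)/b = 4/37.11 ≈ 0.1078.

λ̂_MAP = 0.1078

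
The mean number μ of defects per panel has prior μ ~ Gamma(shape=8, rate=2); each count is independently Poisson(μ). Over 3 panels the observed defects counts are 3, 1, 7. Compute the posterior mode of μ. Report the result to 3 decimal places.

Σxᵢ = 3+1+7 = 11, with n = 3.
Posterior ∝ μ^7e^(−2μ) · μ^11e^(−3μ) = μ^18e^(−5μ), i.e. Gamma(shape=19, rate=5).
The mode of a Gamma(a, b) with a ≥ 1 (shape–rate) is (a−1)/b = 18/5 ≈ 3.600.

μ̂_MAP = 3.600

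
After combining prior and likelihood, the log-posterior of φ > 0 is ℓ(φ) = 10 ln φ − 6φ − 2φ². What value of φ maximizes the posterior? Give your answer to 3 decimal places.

ℓ'(φ) = 10/φ − 6 − 4φ. Setting this to zero and multiplying by φ: 4φ² + 6φ − 10 = 0.
φ = (−6 + √(6² + 4·4·10)) / (2·4) = (−6 + √196) / 8 = (−6 + 14)/8 = 1.
ℓ''(φ) = −10/φ² − 4 < 0, confirming a maximum.

φ̂_MAP = 1.000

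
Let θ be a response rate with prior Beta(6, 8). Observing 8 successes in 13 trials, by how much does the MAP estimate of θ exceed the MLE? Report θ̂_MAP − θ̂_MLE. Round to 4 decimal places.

Posterior is Beta(14, 13); MAP = (14−1)/(27−2) = 13/25 ≈ 0.52000.
MLE ignores the prior: θ̂_MLE = k/n = 8/13 ≈ 0.61538.
Difference = 13/25 − 8/13 = -31/325 ≈ -0.0954.

MAP − MLE = -0.0954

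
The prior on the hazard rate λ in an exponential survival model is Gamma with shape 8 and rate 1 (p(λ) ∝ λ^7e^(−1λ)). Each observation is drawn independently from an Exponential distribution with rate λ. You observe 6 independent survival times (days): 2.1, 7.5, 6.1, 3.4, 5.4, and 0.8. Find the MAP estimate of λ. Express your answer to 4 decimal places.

λ̂_MAP = 0.4943

The Exponential(rate=λ) likelihood is ∝ λ^n e^(−λΣtᵢ). Here n = 6 and Σtᵢ = 2.1 + 7.5 + 6.1 + 3.4 + 5.4 + 0.8 = 25.3.
Posterior ∝ λ^7e^(−1λ) · λ^6e^(−25.3λ) = λ^13e^(−26.3λ), i.e. Gamma(14, 26.3).
Mode = (a−1)/b = 13/26.3 ≈ 0.4943.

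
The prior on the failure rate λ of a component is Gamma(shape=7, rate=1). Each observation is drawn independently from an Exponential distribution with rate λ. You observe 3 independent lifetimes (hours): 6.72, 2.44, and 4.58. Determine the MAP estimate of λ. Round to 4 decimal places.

λ̂_MAP = 0.6106

The Exponential(rate=λ) likelihood is ∝ λ^n e^(−λΣtᵢ). Here n = 3 and Σtᵢ = 6.72 + 2.44 + 4.58 = 13.74.
Posterior ∝ λ^6e^(−1λ) · λ^3e^(−13.74λ) = λ^9e^(−14.74λ), i.e. Gamma(10, 14.74).
Mode = (a−1)/b = 9/14.74 ≈ 0.6106.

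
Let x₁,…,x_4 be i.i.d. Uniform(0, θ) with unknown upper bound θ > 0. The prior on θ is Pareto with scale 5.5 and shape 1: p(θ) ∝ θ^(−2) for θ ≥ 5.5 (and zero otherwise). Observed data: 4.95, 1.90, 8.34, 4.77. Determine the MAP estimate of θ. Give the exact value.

The Uniform(0, θ) likelihood is θ^(−n) for θ ≥ max(xᵢ), zero otherwise. Here max(xᵢ) = 8.34.
Posterior ∝ θ^(−2) · θ^(−4) = θ^(−6) on θ ≥ max(5.5, 8.34) = 8.34.
This density is strictly decreasing in θ, so the posterior mode lies at the lower boundary of the support.

θ̂_MAP = 8.34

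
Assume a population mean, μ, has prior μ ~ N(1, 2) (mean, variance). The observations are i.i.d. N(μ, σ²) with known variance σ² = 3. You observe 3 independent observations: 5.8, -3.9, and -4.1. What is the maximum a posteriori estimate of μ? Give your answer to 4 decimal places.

μ̂_MAP = -0.1556

n = 3; x̄ = (5.8 + (-3.9) + (-4.1))/3 = -2.2/3 = -11/15 ≈ -0.7333.
For a Normal prior and Normal likelihood with known variance, the posterior is Normal; its mode equals its mean, the precision-weighted average.
Prior precision 1/σ₀² = 1/2 = 0.5; data precision n/σ² = 3/3 = 1.
μ̂ = (0.5·1 + 1·(-11/15)) / (0.5 + 1) = (-7/30)/1.5 = -7/45 ≈ -0.1556.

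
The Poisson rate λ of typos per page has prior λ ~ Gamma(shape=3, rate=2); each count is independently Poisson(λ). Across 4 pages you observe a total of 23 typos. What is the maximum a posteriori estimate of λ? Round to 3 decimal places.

λ̂_MAP = 4.167

Σxᵢ = 23, n = 4.
Posterior ∝ λ^2e^(−2λ) · λ^23e^(−4λ) = λ^25e^(−6λ), i.e. Gamma(shape=26, rate=6).
The mode of a Gamma(a, b) with a ≥ 1 (shape–rate) is (a−1)/b = 25/6 ≈ 4.167.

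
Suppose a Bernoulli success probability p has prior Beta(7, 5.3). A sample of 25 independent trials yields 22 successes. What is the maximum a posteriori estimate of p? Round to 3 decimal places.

Prior: Beta(7, 5.3).
Data: 22 successes in 25 trials. The binomial likelihood contributes p^22(1−p)^3, so the posterior is Beta(7+22, 5.3+3) = Beta(29, 8.3).
For Beta(a, b) with a, b > 1 the mode is (a−1)/(a+b−2) = 28/35.3 ≈ 0.793.

p̂_MAP = 0.793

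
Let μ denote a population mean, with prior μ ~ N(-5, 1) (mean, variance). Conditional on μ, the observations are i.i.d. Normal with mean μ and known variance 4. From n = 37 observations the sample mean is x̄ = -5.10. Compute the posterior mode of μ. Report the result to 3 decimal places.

μ̂_MAP = -5.090

n = 37, x̄ = -5.10.
For a Normal prior and Normal likelihood with known variance, the posterior is Normal; its mode equals its mean, the precision-weighted average.
Prior precision 1/σ₀² = 1/1 = 1; data precision n/σ² = 37/4 = 9.25.
μ̂ = (1·(-5) + 9.25·(-5.1)) / (1 + 9.25) = (-52.175)/10.25 = -2087/410 ≈ -5.090.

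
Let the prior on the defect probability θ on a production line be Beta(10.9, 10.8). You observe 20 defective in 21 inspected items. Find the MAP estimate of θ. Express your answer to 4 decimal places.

Prior: Beta(10.9, 10.8).
Data: 20 successes in 21 trials. The binomial likelihood contributes θ^20(1−θ)^1, so the posterior is Beta(10.9+20, 10.8+1) = Beta(30.9, 11.8).
For Beta(a, b) with a, b > 1 the mode is (a−1)/(a+b−2) = 29.9/40.7 ≈ 0.7346.

θ̂_MAP = 0.7346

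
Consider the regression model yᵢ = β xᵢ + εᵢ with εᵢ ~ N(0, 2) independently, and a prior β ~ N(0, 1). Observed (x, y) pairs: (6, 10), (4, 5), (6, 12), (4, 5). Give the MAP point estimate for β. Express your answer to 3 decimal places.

β̂_MAP = 1.623

log p(β | y) = −Σ(yᵢ − βxᵢ)²/(2·2) − β²/(2·1) + const.
Setting the derivative to zero: Σxᵢ(yᵢ − βxᵢ)/2 − β/1 = 0, so β = Σxᵢyᵢ / (Σxᵢ² + σ²/τ²).
Σxᵢyᵢ = 6·10 + 4·5 + 6·12 + 4·5 = 172; Σxᵢ² = 104; σ²/τ² = 2.
β̂_MAP = 172 / (104 + 2) = 172/106 ≈ 1.623.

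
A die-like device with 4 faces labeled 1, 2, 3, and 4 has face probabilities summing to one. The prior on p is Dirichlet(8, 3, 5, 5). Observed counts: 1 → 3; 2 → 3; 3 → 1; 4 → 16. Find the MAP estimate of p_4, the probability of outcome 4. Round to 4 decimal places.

The posterior is Dirichlet(αᵢ + nᵢ) = Dirichlet(11, 6, 6, 21).
For a Dirichlet(a₁,…,a_K) with all aᵢ > 1, the mode has j-th component (aⱼ − 1)/(Σaᵢ − K).
Here Σaᵢ = 44 and K = 4, so p_4 = (21 − 1)/(44 − 4) = 20/40 ≈ 0.5000.

MAP estimate: 0.5000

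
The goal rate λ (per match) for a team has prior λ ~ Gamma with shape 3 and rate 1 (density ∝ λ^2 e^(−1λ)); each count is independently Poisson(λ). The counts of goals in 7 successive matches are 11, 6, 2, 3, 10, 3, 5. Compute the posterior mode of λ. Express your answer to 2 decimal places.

λ̂_MAP = 5.25

Σxᵢ = 11+6+2+3+10+3+5 = 40, with n = 7.
Posterior ∝ λ^2e^(−1λ) · λ^40e^(−7λ) = λ^42e^(−8λ), i.e. Gamma(shape=43, rate=8).
The mode of a Gamma(a, b) with a ≥ 1 (shape–rate) is (a−1)/b = 42/8 ≈ 5.25.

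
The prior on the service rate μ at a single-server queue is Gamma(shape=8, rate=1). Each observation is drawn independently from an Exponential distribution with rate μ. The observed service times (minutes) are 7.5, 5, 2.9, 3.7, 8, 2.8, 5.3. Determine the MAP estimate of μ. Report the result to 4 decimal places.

μ̂_MAP = 0.3867

The Exponential(rate=μ) likelihood is ∝ μ^n e^(−μΣtᵢ). Here n = 7 and Σtᵢ = 7.5 + 5 + 2.9 + 3.7 + 8 + 2.8 + 5.3 = 35.2.
Posterior ∝ μ^7e^(−1μ) · μ^7e^(−35.2μ) = μ^14e^(−36.2μ), i.e. Gamma(15, 36.2).
Mode = (a−1)/b = 14/36.2 ≈ 0.3867.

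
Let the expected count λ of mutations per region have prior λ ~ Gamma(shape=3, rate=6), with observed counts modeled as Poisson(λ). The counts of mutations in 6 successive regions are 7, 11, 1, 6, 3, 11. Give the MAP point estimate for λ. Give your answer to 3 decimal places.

Σxᵢ = 7+11+1+6+3+11 = 39, with n = 6.
Posterior ∝ λ^2e^(−6λ) · λ^39e^(−6λ) = λ^41e^(−12λ), i.e. Gamma(shape=42, rate=12).
The mode of a Gamma(a, b) with a ≥ 1 (shape–rate) is (a−1)/b = 41/12 ≈ 3.417.

λ̂_MAP = 3.417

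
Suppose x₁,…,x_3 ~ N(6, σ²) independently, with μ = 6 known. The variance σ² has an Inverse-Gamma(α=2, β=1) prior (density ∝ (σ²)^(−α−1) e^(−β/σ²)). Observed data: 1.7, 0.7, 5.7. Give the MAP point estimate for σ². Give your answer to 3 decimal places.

Sum of squared deviations about the known mean: SS = (1.7−6)² + (0.7−6)² + (5.7−6)² = 46.67.
The Normal likelihood contributes (σ²)^(−n/2) exp(−SS/(2σ²)), so the posterior is Inverse-Gamma(α + n/2, β + SS/2) = Inverse-Gamma(3.5, 24.335).
The mode of Inverse-Gamma(a, b) is b/(a+1) = 24.335/4.5 ≈ 5.408.

σ̂²_MAP = 5.408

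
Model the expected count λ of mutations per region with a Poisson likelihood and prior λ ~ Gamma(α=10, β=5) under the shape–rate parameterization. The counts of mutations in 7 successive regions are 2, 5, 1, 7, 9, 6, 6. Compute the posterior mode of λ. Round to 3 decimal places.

Σxᵢ = 2+5+1+7+9+6+6 = 36, with n = 7.
Posterior ∝ λ^9e^(−5λ) · λ^36e^(−7λ) = λ^45e^(−12λ), i.e. Gamma(shape=46, rate=12).
The mode of a Gamma(a, b) with a ≥ 1 (shape–rate) is (a−1)/b = 45/12 ≈ 3.750.

λ̂_MAP = 3.750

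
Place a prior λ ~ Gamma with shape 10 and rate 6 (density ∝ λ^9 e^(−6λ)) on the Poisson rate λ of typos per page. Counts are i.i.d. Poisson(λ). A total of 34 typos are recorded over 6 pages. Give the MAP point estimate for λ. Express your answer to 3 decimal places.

Σxᵢ = 34, n = 6.
Posterior ∝ λ^9e^(−6λ) · λ^34e^(−6λ) = λ^43e^(−12λ), i.e. Gamma(shape=44, rate=12).
The mode of a Gamma(a, b) with a ≥ 1 (shape–rate) is (a−1)/b = 43/12 ≈ 3.583.

λ̂_MAP = 3.583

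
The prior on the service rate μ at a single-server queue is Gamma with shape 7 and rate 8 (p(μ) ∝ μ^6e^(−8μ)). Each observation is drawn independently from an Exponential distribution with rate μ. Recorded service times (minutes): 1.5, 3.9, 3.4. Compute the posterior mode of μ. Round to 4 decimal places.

μ̂_MAP = 0.5357

The Exponential(rate=μ) likelihood is ∝ μ^n e^(−μΣtᵢ). Here n = 3 and Σtᵢ = 1.5 + 3.9 + 3.4 = 8.8.
Posterior ∝ μ^6e^(−8μ) · μ^3e^(−8.8μ) = μ^9e^(−16.8μ), i.e. Gamma(10, 16.8).
Mode = (a−1)/b = 9/16.8 ≈ 0.5357.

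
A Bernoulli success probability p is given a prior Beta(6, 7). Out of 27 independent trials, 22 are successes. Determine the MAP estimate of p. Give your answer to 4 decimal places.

Prior: Beta(6, 7).
Data: 22 successes in 27 trials. The binomial likelihood contributes p^22(1−p)^5, so the posterior is Beta(6+22, 7+5) = Beta(28, 12).
For Beta(a, b) with a, b > 1 the mode is (a−1)/(a+b−2) = 27/38 ≈ 0.7105.

p̂_MAP = 0.7105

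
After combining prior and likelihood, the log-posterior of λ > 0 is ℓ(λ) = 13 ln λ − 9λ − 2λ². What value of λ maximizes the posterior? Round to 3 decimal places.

ℓ'(λ) = 13/λ − 9 − 4λ. Setting this to zero and multiplying by λ: 4λ² + 9λ − 13 = 0.
λ = (−9 + √(9² + 4·4·13)) / (2·4) = (−9 + √289) / 8 = (−9 + 17)/8 = 1.
ℓ''(λ) = −13/λ² − 4 < 0, confirming a maximum.

λ̂_MAP = 1.000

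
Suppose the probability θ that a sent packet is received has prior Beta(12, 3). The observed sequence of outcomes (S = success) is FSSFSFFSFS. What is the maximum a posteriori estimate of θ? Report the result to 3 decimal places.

θ̂_MAP = 0.696

Prior: Beta(12, 3).
Data: 5 successes in 10 trials (from the sequence). The binomial likelihood contributes θ^5(1−θ)^5, so the posterior is Beta(12+5, 3+5) = Beta(17, 8).
For Beta(a, b) with a, b > 1 the mode is (a−1)/(a+b−2) = 16/23 ≈ 0.696.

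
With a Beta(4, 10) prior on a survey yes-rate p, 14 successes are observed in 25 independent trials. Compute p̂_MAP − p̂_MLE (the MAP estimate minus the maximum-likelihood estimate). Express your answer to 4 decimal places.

MAP − MLE = -0.1005

Posterior is Beta(18, 21); MAP = (18−1)/(39−2) = 17/37 ≈ 0.45946.
MLE ignores the prior: p̂_MLE = k/n = 14/25 ≈ 0.56000.
Difference = 17/37 − 14/25 = -93/925 ≈ -0.1005.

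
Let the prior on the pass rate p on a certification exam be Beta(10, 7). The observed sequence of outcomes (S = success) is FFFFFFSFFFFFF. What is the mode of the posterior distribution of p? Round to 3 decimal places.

p̂_MAP = 0.357

Prior: Beta(10, 7).
Data: 1 success in 13 trials (from the sequence). The binomial likelihood contributes p(1−p)^12, so the posterior is Beta(10+1, 7+12) = Beta(11, 19).
For Beta(a, b) with a, b > 1 the mode is (a−1)/(a+b−2) = 10/28 ≈ 0.357.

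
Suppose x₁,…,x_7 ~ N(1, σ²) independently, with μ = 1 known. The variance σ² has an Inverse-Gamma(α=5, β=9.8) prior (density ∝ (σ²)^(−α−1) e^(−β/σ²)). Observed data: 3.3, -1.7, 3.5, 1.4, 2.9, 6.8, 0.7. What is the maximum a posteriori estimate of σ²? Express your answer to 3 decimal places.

σ̂²_MAP = 3.996

Sum of squared deviations about the known mean: SS = (3.3−1)² + (-1.7−1)² + (3.5−1)² + (1.4−1)² + (2.9−1)² + (6.8−1)² + (0.7−1)² = 56.33.
The Normal likelihood contributes (σ²)^(−n/2) exp(−SS/(2σ²)), so the posterior is Inverse-Gamma(α + n/2, β + SS/2) = Inverse-Gamma(8.5, 37.965).
The mode of Inverse-Gamma(a, b) is b/(a+1) = 37.965/9.5 ≈ 3.996.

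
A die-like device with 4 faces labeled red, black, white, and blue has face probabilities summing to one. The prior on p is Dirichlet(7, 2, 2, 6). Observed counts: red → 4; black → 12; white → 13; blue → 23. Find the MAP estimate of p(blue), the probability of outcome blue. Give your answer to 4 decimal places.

MAP estimate of p(blue) = 0.4308

The posterior is Dirichlet(αᵢ + nᵢ) = Dirichlet(11, 14, 15, 29).
For a Dirichlet(a₁,…,a_K) with all aᵢ > 1, the mode has j-th component (aⱼ − 1)/(Σaᵢ − K).
Here Σaᵢ = 69 and K = 4, so p(blue) = (29 − 1)/(69 − 4) = 28/65 ≈ 0.4308.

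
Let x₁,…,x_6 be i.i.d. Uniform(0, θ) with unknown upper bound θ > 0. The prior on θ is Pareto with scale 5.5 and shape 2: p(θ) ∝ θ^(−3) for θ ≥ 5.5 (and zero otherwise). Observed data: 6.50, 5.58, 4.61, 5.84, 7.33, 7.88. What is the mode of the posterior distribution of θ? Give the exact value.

The Uniform(0, θ) likelihood is θ^(−n) for θ ≥ max(xᵢ), zero otherwise. Here max(xᵢ) = 7.88.
Posterior ∝ θ^(−3) · θ^(−6) = θ^(−9) on θ ≥ max(5.5, 7.88) = 7.88.
This density is strictly decreasing in θ, so the posterior mode lies at the lower boundary of the support.

θ̂_MAP = 7.88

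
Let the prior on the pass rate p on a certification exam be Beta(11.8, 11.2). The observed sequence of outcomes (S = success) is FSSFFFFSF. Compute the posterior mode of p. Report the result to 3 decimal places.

p̂_MAP = 0.460

Prior: Beta(11.8, 11.2).
Data: 3 successes in 9 trials (from the sequence). The binomial likelihood contributes p^3(1−p)^6, so the posterior is Beta(11.8+3, 11.2+6) = Beta(14.8, 17.2).
For Beta(a, b) with a, b > 1 the mode is (a−1)/(a+b−2) = 13.8/30 ≈ 0.460.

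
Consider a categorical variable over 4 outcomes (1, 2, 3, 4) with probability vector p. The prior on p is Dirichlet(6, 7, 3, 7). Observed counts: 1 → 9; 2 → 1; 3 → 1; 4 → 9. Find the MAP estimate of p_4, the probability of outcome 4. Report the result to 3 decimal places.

MAP estimate: 0.385

The posterior is Dirichlet(αᵢ + nᵢ) = Dirichlet(15, 8, 4, 16).
For a Dirichlet(a₁,…,a_K) with all aᵢ > 1, the mode has j-th component (aⱼ − 1)/(Σaᵢ − K).
Here Σaᵢ = 43 and K = 4, so p_4 = (16 − 1)/(43 − 4) = 15/39 ≈ 0.385.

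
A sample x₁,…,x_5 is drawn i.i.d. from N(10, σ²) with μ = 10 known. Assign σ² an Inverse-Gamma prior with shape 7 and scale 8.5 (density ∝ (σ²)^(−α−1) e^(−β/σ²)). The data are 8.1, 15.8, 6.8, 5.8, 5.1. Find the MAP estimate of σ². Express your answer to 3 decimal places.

Sum of squared deviations about the known mean: SS = (8.1−10)² + (15.8−10)² + (6.8−10)² + (5.8−10)² + (5.1−10)² = 89.14.
The Normal likelihood contributes (σ²)^(−n/2) exp(−SS/(2σ²)), so the posterior is Inverse-Gamma(α + n/2, β + SS/2) = Inverse-Gamma(9.5, 53.07).
The mode of Inverse-Gamma(a, b) is b/(a+1) = 53.07/10.5 ≈ 5.054.

σ̂²_MAP = 5.054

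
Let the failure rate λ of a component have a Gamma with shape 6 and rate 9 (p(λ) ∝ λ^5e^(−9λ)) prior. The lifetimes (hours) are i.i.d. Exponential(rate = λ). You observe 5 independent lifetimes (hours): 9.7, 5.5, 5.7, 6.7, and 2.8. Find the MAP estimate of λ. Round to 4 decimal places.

The Exponential(rate=λ) likelihood is ∝ λ^n e^(−λΣtᵢ). Here n = 5 and Σtᵢ = 9.7 + 5.5 + 5.7 + 6.7 + 2.8 = 30.4.
Posterior ∝ λ^5e^(−9λ) · λ^5e^(−30.4λ) = λ^10e^(−39.4λ), i.e. Gamma(11, 39.4).
Mode = (a−1)/b = 10/39.4 ≈ 0.2538.

λ̂_MAP = 0.2538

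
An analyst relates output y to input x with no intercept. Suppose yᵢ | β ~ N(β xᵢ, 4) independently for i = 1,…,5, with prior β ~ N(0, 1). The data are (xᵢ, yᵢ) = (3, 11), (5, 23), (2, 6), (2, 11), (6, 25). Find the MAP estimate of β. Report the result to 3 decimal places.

β̂_MAP = 4.049

log p(β | y) = −Σ(yᵢ − βxᵢ)²/(2·4) − β²/(2·1) + const.
Setting the derivative to zero: Σxᵢ(yᵢ − βxᵢ)/4 − β/1 = 0, so β = Σxᵢyᵢ / (Σxᵢ² + σ²/τ²).
Σxᵢyᵢ = 3·11 + 5·23 + 2·6 + 2·11 + 6·25 = 332; Σxᵢ² = 78; σ²/τ² = 4.
β̂_MAP = 332 / (78 + 4) = 332/82 ≈ 4.049.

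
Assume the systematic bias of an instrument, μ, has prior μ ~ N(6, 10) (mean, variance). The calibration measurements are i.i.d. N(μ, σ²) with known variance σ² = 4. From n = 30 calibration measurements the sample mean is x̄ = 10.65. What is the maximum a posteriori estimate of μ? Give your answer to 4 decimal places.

n = 30, x̄ = 10.65.
For a Normal prior and Normal likelihood with known variance, the posterior is Normal; its mode equals its mean, the precision-weighted average.
Prior precision 1/σ₀² = 1/10 = 0.1; data precision n/σ² = 30/4 = 7.5.
μ̂ = (0.1·6 + 7.5·10.65) / (0.1 + 7.5) = 80.475/7.6 = 3219/304 ≈ 10.5888.

μ̂_MAP = 10.5888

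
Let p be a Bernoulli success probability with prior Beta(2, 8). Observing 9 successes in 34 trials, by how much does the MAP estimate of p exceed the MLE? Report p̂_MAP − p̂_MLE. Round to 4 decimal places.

Posterior is Beta(11, 33); MAP = (11−1)/(44−2) = 10/42 ≈ 0.23810.
MLE ignores the prior: p̂_MLE = k/n = 9/34 ≈ 0.26471.
Difference = 10/42 − 9/34 = -19/714 ≈ -0.0266.

MAP − MLE = -0.0266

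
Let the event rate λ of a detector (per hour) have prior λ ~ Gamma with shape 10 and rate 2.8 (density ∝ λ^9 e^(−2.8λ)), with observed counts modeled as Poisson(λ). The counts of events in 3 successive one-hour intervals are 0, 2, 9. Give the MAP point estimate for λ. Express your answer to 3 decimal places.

λ̂_MAP = 3.448

Σxᵢ = 0+2+9 = 11, with n = 3.
Posterior ∝ λ^9e^(−2.8λ) · λ^11e^(−3λ) = λ^20e^(−5.8λ), i.e. Gamma(shape=21, rate=5.8).
The mode of a Gamma(a, b) with a ≥ 1 (shape–rate) is (a−1)/b = 20/5.8 ≈ 3.448.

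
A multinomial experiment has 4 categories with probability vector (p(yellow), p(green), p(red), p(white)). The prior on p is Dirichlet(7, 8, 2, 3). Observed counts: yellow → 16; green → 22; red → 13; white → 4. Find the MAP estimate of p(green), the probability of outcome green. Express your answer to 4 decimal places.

The posterior is Dirichlet(αᵢ + nᵢ) = Dirichlet(23, 30, 15, 7).
For a Dirichlet(a₁,…,a_K) with all aᵢ > 1, the mode has j-th component (aⱼ − 1)/(Σaᵢ − K).
Here Σaᵢ = 75 and K = 4, so p(green) = (30 − 1)/(75 − 4) = 29/71 ≈ 0.4085.

MAP estimate of p(green) = 0.4085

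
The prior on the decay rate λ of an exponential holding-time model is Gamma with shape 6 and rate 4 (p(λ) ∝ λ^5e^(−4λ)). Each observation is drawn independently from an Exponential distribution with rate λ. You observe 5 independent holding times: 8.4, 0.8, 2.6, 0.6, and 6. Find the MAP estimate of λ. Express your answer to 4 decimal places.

λ̂_MAP = 0.4464

The Exponential(rate=λ) likelihood is ∝ λ^n e^(−λΣtᵢ). Here n = 5 and Σtᵢ = 8.4 + 0.8 + 2.6 + 0.6 + 6 = 18.4.
Posterior ∝ λ^5e^(−4λ) · λ^5e^(−18.4λ) = λ^10e^(−22.4λ), i.e. Gamma(11, 22.4).
Mode = (a−1)/b = 10/22.4 ≈ 0.4464.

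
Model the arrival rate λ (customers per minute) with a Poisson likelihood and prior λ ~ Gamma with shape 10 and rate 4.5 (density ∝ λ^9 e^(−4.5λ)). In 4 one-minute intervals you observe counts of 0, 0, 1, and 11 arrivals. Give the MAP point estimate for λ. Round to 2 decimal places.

λ̂_MAP = 2.47

Σxᵢ = 0+0+1+11 = 12, with n = 4.
Posterior ∝ λ^9e^(−4.5λ) · λ^12e^(−4λ) = λ^21e^(−8.5λ), i.e. Gamma(shape=22, rate=8.5).
The mode of a Gamma(a, b) with a ≥ 1 (shape–rate) is (a−1)/b = 21/8.5 ≈ 2.47.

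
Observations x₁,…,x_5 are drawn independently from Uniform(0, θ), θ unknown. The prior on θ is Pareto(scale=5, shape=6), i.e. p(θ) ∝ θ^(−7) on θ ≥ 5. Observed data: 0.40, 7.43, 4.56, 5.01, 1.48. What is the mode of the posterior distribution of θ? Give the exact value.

The Uniform(0, θ) likelihood is θ^(−n) for θ ≥ max(xᵢ), zero otherwise. Here max(xᵢ) = 7.43.
Posterior ∝ θ^(−7) · θ^(−5) = θ^(−12) on θ ≥ max(5, 7.43) = 7.43.
This density is strictly decreasing in θ, so the posterior mode lies at the lower boundary of the support.

θ̂_MAP = 7.43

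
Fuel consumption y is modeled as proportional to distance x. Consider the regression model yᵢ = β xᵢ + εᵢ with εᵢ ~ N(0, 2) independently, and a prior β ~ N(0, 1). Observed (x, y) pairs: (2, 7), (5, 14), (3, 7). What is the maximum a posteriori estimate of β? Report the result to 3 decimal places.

β̂_MAP = 2.625

log p(β | y) = −Σ(yᵢ − βxᵢ)²/(2·2) − β²/(2·1) + const.
Setting the derivative to zero: Σxᵢ(yᵢ − βxᵢ)/2 − β/1 = 0, so β = Σxᵢyᵢ / (Σxᵢ² + σ²/τ²).
Σxᵢyᵢ = 2·7 + 5·14 + 3·7 = 105; Σxᵢ² = 38; σ²/τ² = 2.
β̂_MAP = 105 / (38 + 2) = 105/40 ≈ 2.625.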